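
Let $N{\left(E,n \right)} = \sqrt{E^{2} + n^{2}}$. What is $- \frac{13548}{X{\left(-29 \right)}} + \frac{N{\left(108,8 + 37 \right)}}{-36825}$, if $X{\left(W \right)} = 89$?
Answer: $- \frac{166305171}{1092475} \approx -152.23$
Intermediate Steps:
$- \frac{13548}{X{\left(-29 \right)}} + \frac{N{\left(108,8 + 37 \right)}}{-36825} = - \frac{13548}{89} + \frac{\sqrt{108^{2} + \left(8 + 37\right)^{2}}}{-36825} = \left(-13548\right) \frac{1}{89} + \sqrt{11664 + 45^{2}} \left(- \frac{1}{36825}\right) = - \frac{13548}{89} + \sqrt{11664 + 2025} \left(- \frac{1}{36825}\right) = - \frac{13548}{89} + \sqrt{13689} \left(- \frac{1}{36825}\right) = - \frac{13548}{89} + 117 \left(- \frac{1}{36825}\right) = - \frac{13548}{89} - \frac{39}{12275} = - \frac{166305171}{1092475}$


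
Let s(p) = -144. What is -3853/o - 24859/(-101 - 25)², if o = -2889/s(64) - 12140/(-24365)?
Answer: -4809171327283/25450513956 ≈ -188.96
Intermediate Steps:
o = 1603081/77968 (o = -2889/(-144) - 12140/(-24365) = -2889*(-1/144) - 12140*(-1/24365) = 321/16 + 2428/4873 = 1603081/77968 ≈ 20.561)
-3853/o - 24859/(-101 - 25)² = -3853/1603081/77968 - 24859/(-101 - 25)² = -3853*77968/1603081 - 24859/((-126)²) = -300410704/1603081 - 24859/15876 = -4809171327283/25450513956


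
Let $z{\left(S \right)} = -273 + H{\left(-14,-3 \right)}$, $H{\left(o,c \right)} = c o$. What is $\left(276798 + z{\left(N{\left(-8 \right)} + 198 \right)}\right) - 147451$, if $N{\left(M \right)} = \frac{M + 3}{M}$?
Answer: $129116$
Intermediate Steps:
$N{\left(M \right)} = \frac{3 + M}{M}$
$z{\left(S \right)} = -231$ ($z{\left(S \right)} = -273 - -42 = -273 + 42 = -231$)
$\left(276798 + z{\left(N{\left(-8 \right)} + 198 \right)}\right) - 147451 = \left(276798 - 231\right) - 147451 = 276567 - 147451 = 129116$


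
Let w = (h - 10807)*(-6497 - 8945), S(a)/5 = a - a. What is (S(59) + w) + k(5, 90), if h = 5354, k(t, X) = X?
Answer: 84205316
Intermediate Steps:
S(a) = 0 (S(a) = 5*(a - a) = 5*0 = 0)
w = 84205226 (w = (5354 - 10807)*(-6497 - 8945) = -5453*(-15442) = 84205226)
(S(59) + w) + k(5, 90) = (0 + 84205226) + 90 = 84205226 + 90 = 84205316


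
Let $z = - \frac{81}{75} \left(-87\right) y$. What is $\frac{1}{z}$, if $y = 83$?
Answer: $\frac{25}{194967} \approx 0.00012823$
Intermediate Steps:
$z = \frac{194967}{25}$ ($z = - \frac{81}{75} \left(-87\right) 83 = \left(-81\right) \frac{1}{75} \left(-87\right) 83 = \left(- \frac{27}{25}\right) \left(-87\right) 83 = \frac{2349}{25} \cdot 83 = \frac{194967}{25} \approx 7798.7$)
$\frac{1}{z} = \frac{1}{\frac{194967}{25}} = \frac{25}{194967}$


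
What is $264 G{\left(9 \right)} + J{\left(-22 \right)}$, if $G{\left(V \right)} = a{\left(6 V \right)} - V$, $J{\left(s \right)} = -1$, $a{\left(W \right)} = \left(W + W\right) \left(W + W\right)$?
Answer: $3076919$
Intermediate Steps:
$a{\left(W \right)} = 4 W^{2}$ ($a{\left(W \right)} = 2 W 2 W = 4 W^{2}$)
$G{\left(V \right)} = - V + 144 V^{2}$ ($G{\left(V \right)} = 4 \left(6 V\right)^{2} - V = 4 \cdot 36 V^{2} - V = 144 V^{2} - V = - V + 144 V^{2}$)
$264 G{\left(9 \right)} + J{\left(-22 \right)} = 264 \cdot 9 \left(-1 + 144 \cdot 9\right) - 1 = 264 \cdot 9 \left(-1 + 1296\right) - 1 = 264 \cdot 9 \cdot 1295 - 1 = 264 \cdot 11655 - 1 = 3076920 - 1 = 3076919$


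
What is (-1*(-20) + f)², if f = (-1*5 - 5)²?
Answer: 14400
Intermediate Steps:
f = 100 (f = (-5 - 5)² = (-10)² = 100)
(-1*(-20) + f)² = (-1*(-20) + 100)² = (20 + 100)² = 120² = 14400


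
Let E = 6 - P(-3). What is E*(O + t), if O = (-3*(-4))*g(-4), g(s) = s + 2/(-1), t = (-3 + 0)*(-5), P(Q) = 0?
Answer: -342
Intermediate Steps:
t = 15 (t = -3*(-5) = 15)
g(s) = -2 + s (g(s) = s + 2*(-1) = s - 2 = -2 + s)
E = 6 (E = 6 - 1*0 = 6 + 0 = 6)
O = -72 (O = (-3*(-4))*(-2 - 4) = 12*(-6) = -72)
E*(O + t) = 6*(-72 + 15) = 6*(-57) = -342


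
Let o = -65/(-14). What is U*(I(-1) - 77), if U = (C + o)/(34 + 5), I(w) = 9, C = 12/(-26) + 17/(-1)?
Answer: 79322/3549 ≈ 22.351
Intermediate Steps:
C = -227/13 (C = 12*(-1/26) + 17*(-1) = -6/13 - 17 = -227/13 ≈ -17.462)
o = 65/14 (o = -65*(-1/14) = 65/14 ≈ 4.6429)
U = -2333/7098 (U = (-227/13 + 65/14)/(34 + 5) = -2333/182/39 = -2333/182*1/39 = -2333/7098 ≈ -0.32868)
U*(I(-1) - 77) = -2333*(9 - 77)/7098 = -2333/7098*(-68) = 79322/3549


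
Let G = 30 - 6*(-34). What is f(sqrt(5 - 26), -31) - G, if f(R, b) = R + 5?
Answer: -229 + I*sqrt(21) ≈ -229.0 + 4.5826*I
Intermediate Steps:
G = 234 (G = 30 + 204 = 234)
f(R, b) = 5 + R
f(sqrt(5 - 26), -31) - G = (5 + sqrt(5 - 26)) - 1*234 = (5 + sqrt(-21)) - 234 = (5 + I*sqrt(21)) - 234 = -229 + I*sqrt(21)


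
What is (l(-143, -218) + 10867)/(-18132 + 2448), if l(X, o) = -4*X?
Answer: -3813/5228 ≈ -0.72934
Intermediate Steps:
(l(-143, -218) + 10867)/(-18132 + 2448) = (-4*(-143) + 10867)/(-18132 + 2448) = (572 + 10867)/(-15684) = 11439*(-1/15684) = -3813/5228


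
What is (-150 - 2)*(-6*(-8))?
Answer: -7296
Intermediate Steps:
(-150 - 2)*(-6*(-8)) = -152*48 = -7296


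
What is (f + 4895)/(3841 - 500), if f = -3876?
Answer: 1019/3341 ≈ 0.30500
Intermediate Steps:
(f + 4895)/(3841 - 500) = (-3876 + 4895)/(3841 - 500) = 1019/3341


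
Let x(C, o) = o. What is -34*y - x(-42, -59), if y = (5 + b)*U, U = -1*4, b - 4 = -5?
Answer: 603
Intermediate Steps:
b = -1 (b = 4 - 5 = -1)
U = -4
y = -16 (y = (5 - 1)*(-4) = 4*(-4) = -16)
-34*y - x(-42, -59) = -34*(-16) - 1*(-59) = 544 + 59 = 603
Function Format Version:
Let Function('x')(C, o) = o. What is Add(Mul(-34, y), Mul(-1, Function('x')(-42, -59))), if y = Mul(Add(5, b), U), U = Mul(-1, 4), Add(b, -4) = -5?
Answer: 603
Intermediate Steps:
b = -1 (b = Add(4, -5) = -1)
U = -4
y = -16 (y = Mul(Add(5, -1), -4) = Mul(4, -4) = -16)
Add(Mul(-34, y), Mul(-1, Function('x')(-42, -59))) = Add(Mul(-34, -16), Mul(-1, -59)) = Add(544, 59) = 603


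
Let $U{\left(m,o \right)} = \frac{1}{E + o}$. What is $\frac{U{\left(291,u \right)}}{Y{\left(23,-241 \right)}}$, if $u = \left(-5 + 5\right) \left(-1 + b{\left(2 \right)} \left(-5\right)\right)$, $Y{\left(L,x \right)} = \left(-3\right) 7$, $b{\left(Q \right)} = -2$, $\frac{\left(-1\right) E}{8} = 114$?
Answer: $\frac{1}{19152} \approx 5.2214 \cdot 10^{-5}$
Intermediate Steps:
$E = -912$ ($E = \left(-8\right) 114 = -912$)
$Y{\left(L,x \right)} = -21$
$u = 0$ ($u = \left(-5 + 5\right) \left(-1 - -10\right) = 0 \left(-1 + 10\right) = 0 \cdot 9 = 0$)
$U{\left(m,o \right)} = \frac{1}{-912 + o}$
$\frac{U{\left(291,u \right)}}{Y{\left(23,-241 \right)}} = \frac{1}{\left(-912 + 0\right) \left(-21\right)} = \frac{1}{-912} \left(- \frac{1}{21}\right) = \left(- \frac{1}{912}\right) \left(- \frac{1}{21}\right) = \frac{1}{19152}$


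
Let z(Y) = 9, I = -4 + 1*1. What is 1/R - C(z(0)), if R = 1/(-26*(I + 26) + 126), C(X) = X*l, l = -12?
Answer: -364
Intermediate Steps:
I = -3 (I = -4 + 1 = -3)
C(X) = -12*X (C(X) = X*(-12) = -12*X)
R = -1/472 (R = 1/(-26*(-3 + 26) + 126) = 1/(-26*23 + 126) = 1/(-598 + 126) = 1/(-472) = -1/472 ≈ -0.0021186)
1/R - C(z(0)) = 1/(-1/472) - (-12)*9 = -472 - 1*(-108) = -472 + 108 = -364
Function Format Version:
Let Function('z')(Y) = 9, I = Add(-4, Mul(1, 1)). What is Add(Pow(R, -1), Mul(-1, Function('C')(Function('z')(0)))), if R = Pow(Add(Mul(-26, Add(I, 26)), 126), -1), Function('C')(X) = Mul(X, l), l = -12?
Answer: -364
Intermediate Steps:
I = -3 (I = Add(-4, 1) = -3)
Function('C')(X) = Mul(-12, X) (Function('C')(X) = Mul(X, -12) = Mul(-12, X))
R = Rational(-1, 472) (R = Pow(Add(Mul(-26, Add(-3, 26)), 126), -1) = Pow(Add(Mul(-26, 23), 126), -1) = Pow(Add(-598, 126), -1) = Pow(-472, -1) = Rational(-1, 472) ≈ -0.0021186)
Add(Pow(R, -1), Mul(-1, Function('C')(Function('z')(0)))) = Add(Pow(Rational(-1, 472), -1), Mul(-1, Mul(-12, 9))) = Add(-472, Mul(-1, -108)) = Add(-472, 108) = -364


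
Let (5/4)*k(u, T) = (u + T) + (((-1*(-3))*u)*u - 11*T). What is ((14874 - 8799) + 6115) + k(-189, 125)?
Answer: 483846/5 ≈ 96769.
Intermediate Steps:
k(u, T) = -8*T + 4*u/5 + 12*u²/5 (k(u, T) = 4*((u + T) + (((-1*(-3))*u)*u - 11*T))/5 = 4*((T + u) + ((3*u)*u - 11*T))/5 = 4*((T + u) + (3*u² - 11*T))/5 = 4*((T + u) + (-11*T + 3*u²))/5 = 4*(u - 10*T + 3*u²)/5 = -8*T + 4*u/5 + 12*u²/5)
((14874 - 8799) + 6115) + k(-189, 125) = ((14874 - 8799) + 6115) + (-8*125 + (⅘)*(-189) + (12/5)*(-189)²) = (6075 + 6115) + (-1000 - 756/5 + (12/5)*35721) = 12190 + (-1000 - 756/5 + 428652/5) = 12190 + 422896/5 = 483846/5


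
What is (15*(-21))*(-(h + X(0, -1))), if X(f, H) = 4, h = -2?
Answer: 630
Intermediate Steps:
(15*(-21))*(-(h + X(0, -1))) = (15*(-21))*(-(-2 + 4)) = -(-315)*2 = -315*(-2) = 630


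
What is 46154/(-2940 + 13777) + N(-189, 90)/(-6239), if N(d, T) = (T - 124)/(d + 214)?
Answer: 423484624/99429475 ≈ 4.2591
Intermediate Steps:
N(d, T) = (-124 + T)/(214 + d)
46154/(-2940 + 13777) + N(-189, 90)/(-6239) = 46154/(-2940 + 13777) + ((-124 + 90)/(214 - 189))/(-6239) = 46154/10837 + (-34/25)*(-1/6239) = 46154*(1/10837) + ((1/25)*(-34))*(-1/6239) = 46154/10837 - 34/25*(-1/6239) = 46154/10837 + 2/9175 = 423484624/99429475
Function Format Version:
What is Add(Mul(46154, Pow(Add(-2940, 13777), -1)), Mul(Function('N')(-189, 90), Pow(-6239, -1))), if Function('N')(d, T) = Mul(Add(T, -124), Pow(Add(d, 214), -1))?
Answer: Rational(423484624, 99429475) ≈ 4.2591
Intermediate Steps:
Function('N')(d, T) = Mul(Pow(Add(214, d), -1), Add(-124, T)) (Function('N')(d, T) = Mul(Add(-124, T), Pow(Add(214, d), -1)) = Mul(Pow(Add(214, d), -1), Add(-124, T)))
Add(Mul(46154, Pow(Add(-2940, 13777), -1)), Mul(Function('N')(-189, 90), Pow(-6239, -1))) = Add(Mul(46154, Pow(Add(-2940, 13777), -1)), Mul(Mul(Pow(Add(214, -189), -1), Add(-124, 90)), Pow(-6239, -1))) = Add(Mul(46154, Pow(10837, -1)), Mul(Mul(Pow(25, -1), -34), Rational(-1, 6239))) = Add(Mul(46154, Rational(1, 10837)), Mul(Mul(Rational(1, 25), -34), Rational(-1, 6239))) = Add(Rational(46154, 10837), Mul(Rational(-34, 25), Rational(-1, 6239))) = Add(Rational(46154, 10837), Rational(2, 9175)) = Rational(423484624, 99429475)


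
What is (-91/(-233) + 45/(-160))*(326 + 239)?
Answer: 460475/7456 ≈ 61.759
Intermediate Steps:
(-91/(-233) + 45/(-160))*(326 + 239) = (-91*(-1/233) + 45*(-1/160))*565 = (91/233 - 9/32)*565 = (815/7456)*565 = 460475/7456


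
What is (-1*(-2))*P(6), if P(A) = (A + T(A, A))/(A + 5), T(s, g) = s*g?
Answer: 84/11 ≈ 7.6364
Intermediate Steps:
T(s, g) = g*s
P(A) = (A + A²)/(5 + A) (P(A) = (A + A*A)/(A + 5) = (A + A²)/(5 + A))
(-1*(-2))*P(6) = (-1*(-2))*(6*(1 + 6)/(5 + 6)) = 2*(6*7/11) = 2*(6*(1/11)*7) = 2*(42/11) = 84/11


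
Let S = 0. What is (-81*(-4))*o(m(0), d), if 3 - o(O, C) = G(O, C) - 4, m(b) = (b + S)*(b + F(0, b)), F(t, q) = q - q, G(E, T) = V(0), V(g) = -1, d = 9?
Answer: 2592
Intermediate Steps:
G(E, T) = -1
F(t, q) = 0
m(b) = b**2 (m(b) = (b + 0)*(b + 0) = b*b = b**2)
o(O, C) = 8 (o(O, C) = 3 - (-1 - 4) = 3 - 1*(-5) = 3 + 5 = 8)
(-81*(-4))*o(m(0), d) = -81*(-4)*8 = 324*8 = 2592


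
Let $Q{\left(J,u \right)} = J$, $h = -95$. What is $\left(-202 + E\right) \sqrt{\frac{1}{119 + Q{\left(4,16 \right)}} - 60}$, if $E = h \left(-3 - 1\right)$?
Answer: $\frac{178 i \sqrt{907617}}{123} \approx 1378.7 i$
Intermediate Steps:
$E = 380$ ($E = - 95 \left(-3 - 1\right) = \left(-95\right) \left(-4\right) = 380$)
$\left(-202 + E\right) \sqrt{\frac{1}{119 + Q{\left(4,16 \right)}} - 60} = \left(-202 + 380\right) \sqrt{\frac{1}{119 + 4} - 60} = 178 \sqrt{\frac{1}{123} - 60} = 178 \sqrt{- \frac{7379}{123}} = 178 \frac{i \sqrt{907617}}{123} = \frac{178 i \sqrt{907617}}{123}$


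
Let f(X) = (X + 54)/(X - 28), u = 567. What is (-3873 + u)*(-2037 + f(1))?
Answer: 60669508/9 ≈ 6.7411e+6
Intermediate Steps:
f(X) = (54 + X)/(-28 + X)
(-3873 + u)*(-2037 + f(1)) = (-3873 + 567)*(-2037 + (54 + 1)/(-28 + 1)) = -3306*(-2037 + 55/(-27)) = -3306*(-2037 - 1/27*55) = -3306*(-2037 - 55/27) = -3306*(-55054/27) = 60669508/9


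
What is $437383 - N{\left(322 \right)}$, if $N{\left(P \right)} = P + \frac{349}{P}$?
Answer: $\frac{140733293}{322} \approx 4.3706 \cdot 10^{5}$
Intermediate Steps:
$437383 - N{\left(322 \right)} = 437383 - \left(322 + \frac{349}{322}\right) = 437383 - \frac{104033}{322} = \frac{140733293}{322}$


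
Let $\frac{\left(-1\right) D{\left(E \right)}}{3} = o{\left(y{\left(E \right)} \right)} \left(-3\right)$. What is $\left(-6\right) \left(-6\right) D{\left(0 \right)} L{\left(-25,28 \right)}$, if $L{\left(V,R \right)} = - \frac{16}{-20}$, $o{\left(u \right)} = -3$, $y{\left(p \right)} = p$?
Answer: $- \frac{3888}{5} \approx -777.6$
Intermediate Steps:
$D{\left(E \right)} = -27$ ($D{\left(E \right)} = - 3 \left(\left(-3\right) \left(-3\right)\right) = \left(-3\right) 9 = -27$)
$L{\left(V,R \right)} = \frac{4}{5}$ ($L{\left(V,R \right)} = \left(-16\right) \left(- \frac{1}{20}\right) = \frac{4}{5}$)
$\left(-6\right) \left(-6\right) D{\left(0 \right)} L{\left(-25,28 \right)} = \left(-6\right) \left(-6\right) \left(-27\right) \frac{4}{5} = 36 \left(-27\right) \frac{4}{5} = \left(-972\right) \frac{4}{5} = - \frac{3888}{5}$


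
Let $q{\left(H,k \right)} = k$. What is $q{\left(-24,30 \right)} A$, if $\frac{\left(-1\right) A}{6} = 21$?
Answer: $-3780$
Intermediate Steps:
$A = -126$ ($A = \left(-6\right) 21 = -126$)
$q{\left(-24,30 \right)} A = 30 \left(-126\right) = -3780$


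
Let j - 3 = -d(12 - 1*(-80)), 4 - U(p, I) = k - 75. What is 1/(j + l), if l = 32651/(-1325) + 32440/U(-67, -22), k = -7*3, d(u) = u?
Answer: 1325/279254 ≈ 0.0047448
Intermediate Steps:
k = -21
U(p, I) = 100 (U(p, I) = 4 - (-21 - 75) = 4 - 1*(-96) = 4 + 96 = 100)
j = -89 (j = 3 - (12 - 1*(-80)) = 3 - (12 + 80) = 3 - 1*92 = 3 - 92 = -89)
l = 397179/1325 (l = 32651/(-1325) + 32440/100 = 32651*(-1/1325) + 32440*(1/100) = -32651/1325 + 1622/5 = 397179/1325 ≈ 299.76)
1/(j + l) = 1/(-89 + 397179/1325) = 1/(279254/1325) = 1325/279254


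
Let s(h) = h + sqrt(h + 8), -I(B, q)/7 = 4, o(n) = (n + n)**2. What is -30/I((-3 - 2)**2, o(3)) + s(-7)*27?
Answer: -2253/14 ≈ -160.93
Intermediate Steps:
o(n) = 4*n**2 (o(n) = (2*n)**2 = 4*n**2)
I(B, q) = -28 (I(B, q) = -7*4 = -28)
s(h) = h + sqrt(8 + h)
-30/I((-3 - 2)**2, o(3)) + s(-7)*27 = -30/(-28) + (-7 + sqrt(8 - 7))*27 = -30*(-1/28) + (-7 + sqrt(1))*27 = 15/14 + (-7 + 1)*27 = 15/14 - 6*27 = 15/14 - 162 = -2253/14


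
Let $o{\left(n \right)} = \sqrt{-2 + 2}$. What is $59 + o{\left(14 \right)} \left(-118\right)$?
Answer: $59$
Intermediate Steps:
$o{\left(n \right)} = 0$ ($o{\left(n \right)} = \sqrt{0} = 0$)
$59 + o{\left(14 \right)} \left(-118\right) = 59 + 0 \left(-118\right) = 59 + 0 = 59$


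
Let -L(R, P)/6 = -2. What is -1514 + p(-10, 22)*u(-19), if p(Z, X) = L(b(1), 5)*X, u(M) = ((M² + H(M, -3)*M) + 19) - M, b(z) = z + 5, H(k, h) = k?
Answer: 199126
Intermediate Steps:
b(z) = 5 + z
L(R, P) = 12 (L(R, P) = -6*(-2) = 12)
u(M) = 19 - M + 2*M² (u(M) = ((M² + M*M) + 19) - M = ((M² + M²) + 19) - M = (2*M² + 19) - M = (19 + 2*M²) - M = 19 - M + 2*M²)
p(Z, X) = 12*X
-1514 + p(-10, 22)*u(-19) = -1514 + (12*22)*(19 - 1*(-19) + 2*(-19)²) = -1514 + 264*(19 + 19 + 2*361) = -1514 + 264*(19 + 19 + 722) = -1514 + 264*760 = -1514 + 200640 = 199126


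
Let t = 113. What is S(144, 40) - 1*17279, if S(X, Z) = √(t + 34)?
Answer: -17279 + 7*√3 ≈ -17267.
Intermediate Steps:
S(X, Z) = 7*√3 (S(X, Z) = √(113 + 34) = √147 = 7*√3)
S(144, 40) - 1*17279 = 7*√3 - 1*17279 = 7*√3 - 17279 = -17279 + 7*√3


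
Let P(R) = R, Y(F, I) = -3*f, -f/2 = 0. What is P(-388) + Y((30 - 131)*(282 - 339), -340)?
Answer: -388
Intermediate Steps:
f = 0 (f = -2*0 = 0)
Y(F, I) = 0 (Y(F, I) = -3*0 = 0)
P(-388) + Y((30 - 131)*(282 - 339), -340) = -388 + 0 = -388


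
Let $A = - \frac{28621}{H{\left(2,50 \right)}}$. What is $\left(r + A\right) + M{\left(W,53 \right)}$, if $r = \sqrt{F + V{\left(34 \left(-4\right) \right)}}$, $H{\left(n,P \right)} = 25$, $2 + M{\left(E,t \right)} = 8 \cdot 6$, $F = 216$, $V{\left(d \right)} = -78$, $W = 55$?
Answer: $- \frac{27471}{25} + \sqrt{138} \approx -1087.1$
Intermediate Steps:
$M{\left(E,t \right)} = 46$ ($M{\left(E,t \right)} = -2 + 8 \cdot 6 = -2 + 48 = 46$)
$A = - \frac{28621}{25} \approx -1144.8$
$r = \sqrt{138}$ ($r = \sqrt{216 - 78} = \sqrt{138} \approx 11.747$)
$\left(r + A\right) + M{\left(W,53 \right)} = \left(\sqrt{138} - \frac{28621}{25}\right) + 46 = \left(- \frac{28621}{25} + \sqrt{138}\right) + 46 = - \frac{27471}{25} + \sqrt{138}$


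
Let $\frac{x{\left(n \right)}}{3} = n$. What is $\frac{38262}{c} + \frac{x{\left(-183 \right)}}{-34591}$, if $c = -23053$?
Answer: $- \frac{1310864745}{797426323} \approx -1.6439$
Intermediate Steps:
$x{\left(n \right)} = 3 n$
$\frac{38262}{c} + \frac{x{\left(-183 \right)}}{-34591} = \frac{38262}{-23053} + \frac{3 \left(-183\right)}{-34591} = 38262 \left(- \frac{1}{23053}\right) - - \frac{549}{34591} = - \frac{38262}{23053} + \frac{549}{34591} = - \frac{1310864745}{797426323}$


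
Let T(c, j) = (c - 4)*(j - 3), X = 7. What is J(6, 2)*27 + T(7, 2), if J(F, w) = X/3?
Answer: 60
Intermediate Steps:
T(c, j) = (-4 + c)*(-3 + j)
J(F, w) = 7/3
J(6, 2)*27 + T(7, 2) = (7/3)*27 + (12 - 4*2 - 3*7 + 7*2) = 63 + (12 - 8 - 21 + 14) = 63 - 3 = 60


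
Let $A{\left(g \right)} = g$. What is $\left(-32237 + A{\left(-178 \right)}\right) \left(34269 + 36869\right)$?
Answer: $-2305938270$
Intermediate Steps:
$\left(-32237 + A{\left(-178 \right)}\right) \left(34269 + 36869\right) = \left(-32237 - 178\right) \left(34269 + 36869\right) = \left(-32415\right) 71138 = -2305938270$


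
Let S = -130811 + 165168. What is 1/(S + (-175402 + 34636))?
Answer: -1/106409 ≈ -9.3977e-6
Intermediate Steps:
S = 34357
1/(S + (-175402 + 34636)) = 1/(34357 + (-175402 + 34636)) = 1/(34357 - 140766) = 1/(-106409) = -1/106409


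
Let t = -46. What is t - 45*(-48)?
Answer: 2114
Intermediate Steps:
t - 45*(-48) = -46 - 45*(-48) = -46 + 2160 = 2114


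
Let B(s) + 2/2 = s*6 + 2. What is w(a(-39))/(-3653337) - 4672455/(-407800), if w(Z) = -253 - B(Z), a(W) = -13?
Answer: 3414024901027/297966165720 ≈ 11.458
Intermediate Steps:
B(s) = 1 + 6*s (B(s) = -1 + (s*6 + 2) = -1 + (6*s + 2) = -1 + (2 + 6*s) = 1 + 6*s)
w(Z) = -254 - 6*Z (w(Z) = -253 - (1 + 6*Z) = -253 + (-1 - 6*Z) = -254 - 6*Z)
w(a(-39))/(-3653337) - 4672455/(-407800) = (-254 - 6*(-13))/(-3653337) - 4672455/(-407800) = (-254 + 78)*(-1/3653337) - 4672455*(-1/407800) = -176*(-1/3653337) + 934491/81560 = 176/3653337 + 934491/81560 = 3414024901027/297966165720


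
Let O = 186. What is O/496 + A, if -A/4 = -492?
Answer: 15747/8 ≈ 1968.4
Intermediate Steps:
A = 1968 (A = -4*(-492) = 1968)
O/496 + A = 186/496 + 1968 = (1/496)*186 + 1968 = 3/8 + 1968 = 15747/8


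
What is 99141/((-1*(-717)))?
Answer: 33047/239 ≈ 138.27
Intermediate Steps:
99141/((-1*(-717))) = 99141/717 = 99141*(1/717) = 33047/239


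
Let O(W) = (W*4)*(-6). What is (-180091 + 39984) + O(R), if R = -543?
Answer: -127075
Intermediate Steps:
O(W) = -24*W (O(W) = (4*W)*(-6) = -24*W)
(-180091 + 39984) + O(R) = (-180091 + 39984) - 24*(-543) = -140107 + 13032 = -127075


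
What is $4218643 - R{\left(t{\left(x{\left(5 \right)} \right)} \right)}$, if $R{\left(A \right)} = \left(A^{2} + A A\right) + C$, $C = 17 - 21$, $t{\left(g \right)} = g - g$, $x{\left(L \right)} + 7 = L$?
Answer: $4218647$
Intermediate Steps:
$x{\left(L \right)} = -7 + L$
$t{\left(g \right)} = 0$
$C = -4$ ($C = 17 - 21 = -4$)
$R{\left(A \right)} = -4 + 2 A^{2}$ ($R{\left(A \right)} = \left(A^{2} + A A\right) - 4 = \left(A^{2} + A^{2}\right) - 4 = 2 A^{2} - 4 = -4 + 2 A^{2}$)
$4218643 - R{\left(t{\left(x{\left(5 \right)} \right)} \right)} = 4218643 - \left(-4 + 2 \cdot 0^{2}\right) = 4218643 - \left(-4 + 2 \cdot 0\right) = 4218643 - \left(-4 + 0\right) = 4218643 - -4 = 4218643 + 4 = 4218647$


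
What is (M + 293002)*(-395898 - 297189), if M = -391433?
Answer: 68221246497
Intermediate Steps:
(M + 293002)*(-395898 - 297189) = (-391433 + 293002)*(-395898 - 297189) = -98431*(-693087) = 68221246497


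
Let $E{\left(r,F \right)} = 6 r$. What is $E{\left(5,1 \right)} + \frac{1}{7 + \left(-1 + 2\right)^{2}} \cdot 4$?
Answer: $\frac{61}{2} \approx 30.5$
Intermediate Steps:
$E{\left(5,1 \right)} + \frac{1}{7 + \left(-1 + 2\right)^{2}} \cdot 4 = 6 \cdot 5 + \frac{1}{7 + \left(-1 + 2\right)^{2}} \cdot 4 = 30 + \frac{1}{7 + 1^{2}} \cdot 4 = 30 + \frac{1}{7 + 1} \cdot 4 = 30 + \frac{1}{8} \cdot 4 = 30 + \frac{1}{2} = \frac{61}{2}$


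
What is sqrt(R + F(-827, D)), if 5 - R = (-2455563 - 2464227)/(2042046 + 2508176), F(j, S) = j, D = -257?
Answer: I*sqrt(4249182377054517)/2275111 ≈ 28.652*I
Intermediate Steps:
R = 13835450/2275111 (R = 5 - (-2455563 - 2464227)/(2042046 + 2508176) = 5 - (-4919790)/4550222 = 5 - 1*(-2459895/2275111) = 5 + 2459895/2275111 = 13835450/2275111 ≈ 6.0812)
sqrt(R + F(-827, D)) = sqrt(13835450/2275111 - 827) = sqrt(-1867681347/2275111) = I*sqrt(4249182377054517)/2275111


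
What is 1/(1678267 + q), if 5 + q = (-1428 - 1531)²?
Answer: 1/10433943 ≈ 9.5841e-8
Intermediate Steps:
q = 8755676 (q = -5 + (-1428 - 1531)² = -5 + (-2959)² = -5 + 8755681 = 8755676)
1/(1678267 + q) = 1/(1678267 + 8755676) = 1/10433943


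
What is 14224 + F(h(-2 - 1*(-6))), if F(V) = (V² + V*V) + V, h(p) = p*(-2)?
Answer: 14344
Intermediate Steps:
h(p) = -2*p
F(V) = V + 2*V² (F(V) = (V² + V²) + V = 2*V² + V = V + 2*V²)
14224 + F(h(-2 - 1*(-6))) = 14224 + (-2*(-2 - 1*(-6)))*(1 + 2*(-2*(-2 - 1*(-6)))) = 14224 + (-2*(-2 + 6))*(1 + 2*(-2*(-2 + 6))) = 14224 + (-2*4)*(1 + 2*(-2*4)) = 14224 - 8*(1 + 2*(-8)) = 14224 - 8*(1 - 16) = 14224 - 8*(-15) = 14224 + 120 = 14344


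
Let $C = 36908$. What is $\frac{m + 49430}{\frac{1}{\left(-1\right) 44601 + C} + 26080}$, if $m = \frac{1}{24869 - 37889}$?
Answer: $\frac{707292880301}{373178196540} \approx 1.8953$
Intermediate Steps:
$m = - \frac{1}{13020}$ ($m = \frac{1}{-13020} = - \frac{1}{13020} \approx -7.6805 \cdot 10^{-5}$)
$\frac{m + 49430}{\frac{1}{\left(-1\right) 44601 + C} + 26080} = \frac{- \frac{1}{13020} + 49430}{\frac{1}{\left(-1\right) 44601 + 36908} + 26080} = \frac{643578599}{13020 \left(\frac{1}{-44601 + 36908} + 26080\right)} = \frac{643578599}{13020 \left(\frac{1}{-7693} + 26080\right)} = \frac{643578599}{13020 \left(- \frac{1}{7693} + 26080\right)} = \frac{643578599}{13020 \cdot \frac{200633439}{7693}} = \frac{643578599}{13020} \cdot \frac{7693}{200633439} = \frac{707292880301}{373178196540}$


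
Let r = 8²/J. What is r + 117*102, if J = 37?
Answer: 441622/37 ≈ 11936.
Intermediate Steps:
r = 64/37 (r = 8²/37 = 64*(1/37) = 64/37 ≈ 1.7297)
r + 117*102 = 64/37 + 117*102 = 64/37 + 11934 = 441622/37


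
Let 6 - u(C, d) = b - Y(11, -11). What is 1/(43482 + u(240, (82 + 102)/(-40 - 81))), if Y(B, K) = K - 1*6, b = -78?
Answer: 1/43549 ≈ 2.2963e-5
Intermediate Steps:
Y(B, K) = -6 + K (Y(B, K) = K - 6 = -6 + K)
u(C, d) = 67 (u(C, d) = 6 - (-78 - (-6 - 11)) = 6 - (-78 - 1*(-17)) = 6 - (-78 + 17) = 6 - 1*(-61) = 6 + 61 = 67)
1/(43482 + u(240, (82 + 102)/(-40 - 81))) = 1/(43482 + 67) = 1/43549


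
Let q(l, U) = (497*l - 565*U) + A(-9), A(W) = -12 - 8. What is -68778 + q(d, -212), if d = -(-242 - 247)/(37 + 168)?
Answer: 10694343/205 ≈ 52168.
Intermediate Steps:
A(W) = -20
d = 489/205 (d = -(-489)/205 = -1*(-489/205) = 489/205 ≈ 2.3854)
q(l, U) = -20 - 565*U + 497*l (q(l, U) = (497*l - 565*U) - 20 = (-565*U + 497*l) - 20 = -20 - 565*U + 497*l)
-68778 + q(d, -212) = -68778 + (-20 - 565*(-212) + 497*(489/205)) = -68778 + (-20 + 119780 + 243033/205) = -68778 + 24793833/205 = 10694343/205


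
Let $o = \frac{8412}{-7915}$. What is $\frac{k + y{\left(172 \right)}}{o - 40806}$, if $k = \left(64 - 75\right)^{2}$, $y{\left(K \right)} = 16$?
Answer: $- \frac{1084355}{322987902} \approx -0.0033573$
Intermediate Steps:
$o = - \frac{8412}{7915}$ ($o = 8412 \left(- \frac{1}{7915}\right) = - \frac{8412}{7915} \approx -1.0628$)
$k = 121$ ($k = \left(-11\right)^{2} = 121$)
$\frac{k + y{\left(172 \right)}}{o - 40806} = \frac{121 + 16}{- \frac{8412}{7915} - 40806} = \frac{137}{- \frac{322987902}{7915}} = 137 \left(- \frac{7915}{322987902}\right) = - \frac{1084355}{322987902}$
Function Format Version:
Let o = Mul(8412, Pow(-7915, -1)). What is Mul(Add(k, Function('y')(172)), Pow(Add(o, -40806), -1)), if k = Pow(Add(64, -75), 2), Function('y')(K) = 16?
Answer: Rational(-1084355, 322987902) ≈ -0.0033573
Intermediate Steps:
o = Rational(-8412, 7915) (o = Mul(8412, Rational(-1, 7915)) = Rational(-8412, 7915) ≈ -1.0628)
k = 121 (k = Pow(-11, 2) = 121)
Mul(Add(k, Function('y')(172)), Pow(Add(o, -40806), -1)) = Mul(Add(121, 16), Pow(Add(Rational(-8412, 7915), -40806), -1)) = Mul(137, Pow(Rational(-322987902, 7915), -1)) = Mul(137, Rational(-7915, 322987902)) = Rational(-1084355, 322987902)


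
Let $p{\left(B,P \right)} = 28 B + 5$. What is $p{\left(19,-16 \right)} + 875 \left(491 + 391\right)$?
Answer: $772287$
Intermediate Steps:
$p{\left(B,P \right)} = 5 + 28 B$
$p{\left(19,-16 \right)} + 875 \left(491 + 391\right) = \left(5 + 28 \cdot 19\right) + 875 \left(491 + 391\right) = \left(5 + 532\right) + 875 \cdot 882 = 537 + 771750 = 772287$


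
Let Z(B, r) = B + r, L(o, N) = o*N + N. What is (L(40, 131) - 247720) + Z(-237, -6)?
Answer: -242592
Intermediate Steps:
L(o, N) = N + N*o (L(o, N) = N*o + N = N + N*o)
(L(40, 131) - 247720) + Z(-237, -6) = (131*(1 + 40) - 247720) + (-237 - 6) = (131*41 - 247720) - 243 = (5371 - 247720) - 243 = -242349 - 243 = -242592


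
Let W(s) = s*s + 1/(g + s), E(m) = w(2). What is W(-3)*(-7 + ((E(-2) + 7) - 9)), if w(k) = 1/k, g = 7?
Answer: -629/8 ≈ -78.625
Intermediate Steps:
E(m) = 1/2
W(s) = s**2 + 1/(7 + s) (W(s) = s*s + 1/(7 + s) = s**2 + 1/(7 + s))
W(-3)*(-7 + ((E(-2) + 7) - 9)) = ((1 + (-3)**3 + 7*(-3)**2)/(7 - 3))*(-7 + ((1/2 + 7) - 9)) = ((1 - 27 + 7*9)/4)*(-7 + (15/2 - 9)) = ((1 - 27 + 63)/4)*(-7 - 3/2) = ((1/4)*37)*(-17/2) = (37/4)*(-17/2) = -629/8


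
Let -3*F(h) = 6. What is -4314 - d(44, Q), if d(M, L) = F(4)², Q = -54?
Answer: -4318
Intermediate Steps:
F(h) = -2 (F(h) = -⅓*6 = -2)
d(M, L) = 4 (d(M, L) = (-2)² = 4)
-4314 - d(44, Q) = -4314 - 1*4 = -4314 - 4 = -4318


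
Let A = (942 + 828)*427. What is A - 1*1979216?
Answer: -1223426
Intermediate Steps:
A = 755790 (A = 1770*427 = 755790)
A - 1*1979216 = 755790 - 1*1979216 = 755790 - 1979216 = -1223426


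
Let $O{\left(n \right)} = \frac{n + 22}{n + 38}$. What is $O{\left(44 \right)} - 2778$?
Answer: $- \frac{113865}{41} \approx -2777.2$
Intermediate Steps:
$O{\left(n \right)} = \frac{22 + n}{38 + n}$
$O{\left(44 \right)} - 2778 = \frac{22 + 44}{38 + 44} - 2778 = \frac{1}{82} \cdot 66 - 2778 = \frac{33}{41} - 2778 = - \frac{113865}{41}$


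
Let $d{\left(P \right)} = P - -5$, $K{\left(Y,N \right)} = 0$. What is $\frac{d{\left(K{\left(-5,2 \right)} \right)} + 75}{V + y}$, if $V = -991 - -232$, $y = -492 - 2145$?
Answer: $- \frac{20}{849} \approx -0.023557$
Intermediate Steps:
$d{\left(P \right)} = 5 + P$ ($d{\left(P \right)} = P + 5 = 5 + P$)
$y = -2637$ ($y = -492 - 2145 = -2637$)
$V = -759$ ($V = -991 + 232 = -759$)
$\frac{d{\left(K{\left(-5,2 \right)} \right)} + 75}{V + y} = \frac{\left(5 + 0\right) + 75}{-759 - 2637} = \frac{5 + 75}{-3396} = 80 \left(- \frac{1}{3396}\right) = - \frac{20}{849}$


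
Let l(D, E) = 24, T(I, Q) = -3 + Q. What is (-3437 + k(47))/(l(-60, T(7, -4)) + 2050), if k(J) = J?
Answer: -1695/1037 ≈ -1.6345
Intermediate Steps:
(-3437 + k(47))/(l(-60, T(7, -4)) + 2050) = (-3437 + 47)/(24 + 2050) = -3390/2074 = -3390*1/2074 = -1695/1037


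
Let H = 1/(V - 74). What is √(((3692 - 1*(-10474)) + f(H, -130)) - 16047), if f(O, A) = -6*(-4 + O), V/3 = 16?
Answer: 9*I*√3874/13 ≈ 43.09*I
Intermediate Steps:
V = 48 (V = 3*16 = 48)
H = -1/26 (H = 1/(48 - 74) = 1/(-26) = -1/26 ≈ -0.038462)
f(O, A) = 24 - 6*O
√(((3692 - 1*(-10474)) + f(H, -130)) - 16047) = √(((3692 - 1*(-10474)) + (24 - 6*(-1/26))) - 16047) = √(((3692 + 10474) + (24 + 3/13)) - 16047) = √((14166 + 315/13) - 16047) = √(184473/13 - 16047) = √(-24138/13) = 9*I*√3874/13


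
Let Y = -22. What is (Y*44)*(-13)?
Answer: 12584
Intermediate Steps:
(Y*44)*(-13) = -22*44*(-13) = -968*(-13) = 12584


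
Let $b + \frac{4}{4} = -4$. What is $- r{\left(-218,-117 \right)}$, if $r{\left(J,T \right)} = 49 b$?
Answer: $245$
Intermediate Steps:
$b = -5$ ($b = -1 - 4 = -5$)
$r{\left(J,T \right)} = -245$ ($r{\left(J,T \right)} = 49 \left(-5\right) = -245$)
$- r{\left(-218,-117 \right)} = \left(-1\right) \left(-245\right) = 245$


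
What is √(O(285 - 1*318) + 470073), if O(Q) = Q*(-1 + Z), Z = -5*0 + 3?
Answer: 3*√52223 ≈ 685.57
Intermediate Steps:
Z = 3 (Z = 0 + 3 = 3)
O(Q) = 2*Q (O(Q) = Q*(-1 + 3) = Q*2 = 2*Q)
√(O(285 - 1*318) + 470073) = √(2*(285 - 1*318) + 470073) = √(2*(285 - 318) + 470073) = √(2*(-33) + 470073) = √(-66 + 470073) = √470007 = 3*√52223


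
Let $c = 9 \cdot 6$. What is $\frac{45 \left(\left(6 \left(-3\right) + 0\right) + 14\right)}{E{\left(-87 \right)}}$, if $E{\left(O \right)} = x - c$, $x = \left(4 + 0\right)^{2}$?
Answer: $\frac{90}{19} \approx 4.7368$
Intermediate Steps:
$c = 54$
$x = 16$ ($x = 4^{2} = 16$)
$E{\left(O \right)} = -38$ ($E{\left(O \right)} = 16 - 54 = -38$)
$\frac{45 \left(\left(6 \left(-3\right) + 0\right) + 14\right)}{E{\left(-87 \right)}} = \frac{45 \left(\left(6 \left(-3\right) + 0\right) + 14\right)}{-38} = 45 \left(\left(-18 + 0\right) + 14\right) \left(- \frac{1}{38}\right) = 45 \left(-18 + 14\right) \left(- \frac{1}{38}\right) = 45 \left(-4\right) \left(- \frac{1}{38}\right) = \left(-180\right) \left(- \frac{1}{38}\right) = \frac{90}{19}$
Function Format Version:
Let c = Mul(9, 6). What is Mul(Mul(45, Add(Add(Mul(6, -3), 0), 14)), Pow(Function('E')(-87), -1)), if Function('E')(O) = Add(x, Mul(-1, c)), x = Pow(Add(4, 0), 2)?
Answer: Rational(90, 19) ≈ 4.7368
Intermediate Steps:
c = 54
x = 16 (x = Pow(4, 2) = 16)
Function('E')(O) = -38 (Function('E')(O) = Add(16, Mul(-1, 54)) = Add(16, -54) = -38)
Mul(Mul(45, Add(Add(Mul(6, -3), 0), 14)), Pow(Function('E')(-87), -1)) = Mul(Mul(45, Add(Add(Mul(6, -3), 0), 14)), Pow(-38, -1)) = Mul(Mul(45, Add(Add(-18, 0), 14)), Rational(-1, 38)) = Mul(Mul(45, Add(-18, 14)), Rational(-1, 38)) = Mul(Mul(45, -4), Rational(-1, 38)) = Mul(-180, Rational(-1, 38)) = Rational(90, 19)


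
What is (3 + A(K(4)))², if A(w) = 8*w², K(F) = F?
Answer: 17161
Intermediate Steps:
(3 + A(K(4)))² = (3 + 8*4²)² = (3 + 8*16)² = (3 + 128)² = 131² = 17161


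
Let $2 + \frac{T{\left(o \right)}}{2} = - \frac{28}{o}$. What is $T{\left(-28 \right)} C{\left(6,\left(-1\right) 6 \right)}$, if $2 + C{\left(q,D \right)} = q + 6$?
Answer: $-20$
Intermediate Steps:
$C{\left(q,D \right)} = 4 + q$ ($C{\left(q,D \right)} = -2 + \left(q + 6\right) = -2 + \left(6 + q\right) = 4 + q$)
$T{\left(o \right)} = -4 - \frac{56}{o}$ ($T{\left(o \right)} = -4 + 2 \left(- \frac{28}{o}\right) = -4 - \frac{56}{o}$)
$T{\left(-28 \right)} C{\left(6,\left(-1\right) 6 \right)} = \left(-4 - \frac{56}{-28}\right) \left(4 + 6\right) = \left(-4 - -2\right) 10 = \left(-4 + 2\right) 10 = \left(-2\right) 10 = -20$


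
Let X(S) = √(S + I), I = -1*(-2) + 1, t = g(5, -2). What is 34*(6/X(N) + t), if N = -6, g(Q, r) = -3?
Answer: -102 - 68*I*√3 ≈ -102.0 - 117.78*I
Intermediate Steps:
t = -3
I = 3 (I = 2 + 1 = 3)
X(S) = √(3 + S) (X(S) = √(S + 3) = √(3 + S))
34*(6/X(N) + t) = 34*(6/(√(3 - 6)) - 3) = 34*(6/(√(-3)) - 3) = 34*(6/((I*√3)) - 3) = 34*(6*(-I*√3/3) - 3) = 34*(-2*I*√3 - 3) = 34*(-3 - 2*I*√3) = -102 - 68*I*√3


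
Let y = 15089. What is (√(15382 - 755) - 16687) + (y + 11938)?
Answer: 10340 + √14627 ≈ 10461.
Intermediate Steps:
(√(15382 - 755) - 16687) + (y + 11938) = (√(15382 - 755) - 16687) + (15089 + 11938) = (√14627 - 16687) + 27027 = (-16687 + √14627) + 27027 = 10340 + √14627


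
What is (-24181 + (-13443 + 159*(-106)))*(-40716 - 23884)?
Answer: 3519278800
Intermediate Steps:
(-24181 + (-13443 + 159*(-106)))*(-40716 - 23884) = (-24181 + (-13443 - 16854))*(-64600) = (-24181 - 30297)*(-64600) = -54478*(-64600) = 3519278800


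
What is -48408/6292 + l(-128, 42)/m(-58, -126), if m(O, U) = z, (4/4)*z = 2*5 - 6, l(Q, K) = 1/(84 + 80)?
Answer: -7937339/1031888 ≈ -7.6921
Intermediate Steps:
l(Q, K) = 1/164
z = 4 (z = 2*5 - 6 = 10 - 6 = 4)
m(O, U) = 4
-48408/6292 + l(-128, 42)/m(-58, -126) = -48408/6292 + (1/164)/4 = -48408*1/6292 + (1/164)*(¼) = -12102/1573 + 1/656 = -7937339/1031888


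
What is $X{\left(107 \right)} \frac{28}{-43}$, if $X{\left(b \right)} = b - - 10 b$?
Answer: $- \frac{32956}{43} \approx -766.42$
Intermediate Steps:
$X{\left(b \right)} = 11 b$ ($X{\left(b \right)} = b + 10 b = 11 b$)
$X{\left(107 \right)} \frac{28}{-43} = 11 \cdot 107 \frac{28}{-43} = 1177 \cdot 28 \left(- \frac{1}{43}\right) = 1177 \left(- \frac{28}{43}\right) = - \frac{32956}{43}$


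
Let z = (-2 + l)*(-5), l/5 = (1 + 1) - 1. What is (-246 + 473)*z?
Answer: -3405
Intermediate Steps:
l = 5 (l = 5*((1 + 1) - 1) = 5*(2 - 1) = 5*1 = 5)
z = -15 (z = (-2 + 5)*(-5) = 3*(-5) = -15)
(-246 + 473)*z = (-246 + 473)*(-15) = 227*(-15) = -3405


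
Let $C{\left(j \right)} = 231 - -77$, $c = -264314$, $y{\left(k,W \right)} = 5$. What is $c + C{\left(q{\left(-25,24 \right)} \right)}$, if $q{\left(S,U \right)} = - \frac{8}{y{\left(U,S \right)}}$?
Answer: $-264006$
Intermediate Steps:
$q{\left(S,U \right)} = - \frac{8}{5}$
$C{\left(j \right)} = 308$ ($C{\left(j \right)} = 231 + 77 = 308$)
$c + C{\left(q{\left(-25,24 \right)} \right)} = -264314 + 308 = -264006$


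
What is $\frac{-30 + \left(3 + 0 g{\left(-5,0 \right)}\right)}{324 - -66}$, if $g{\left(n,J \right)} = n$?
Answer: $- \frac{9}{130} \approx -0.069231$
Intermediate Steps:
$\frac{-30 + \left(3 + 0 g{\left(-5,0 \right)}\right)}{324 - -66} = \frac{-30 + \left(3 + 0 \left(-5\right)\right)}{324 - -66} = \frac{-30 + \left(3 + 0\right)}{324 + 66} = \frac{-30 + 3}{390} = \left(-27\right) \frac{1}{390} = - \frac{9}{130}$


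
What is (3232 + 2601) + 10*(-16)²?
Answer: 8393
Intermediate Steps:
(3232 + 2601) + 10*(-16)² = 5833 + 10*256 = 5833 + 2560 = 8393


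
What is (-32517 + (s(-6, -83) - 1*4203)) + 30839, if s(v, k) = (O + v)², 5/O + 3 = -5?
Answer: -373575/64 ≈ -5837.1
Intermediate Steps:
O = -5/8 (O = 5/(-3 - 5) = 5/(-8) = 5*(-⅛) = -5/8 ≈ -0.62500)
s(v, k) = (-5/8 + v)²
(-32517 + (s(-6, -83) - 1*4203)) + 30839 = (-32517 + ((-5 + 8*(-6))²/64 - 1*4203)) + 30839 = (-32517 + ((-5 - 48)²/64 - 4203)) + 30839 = (-32517 + ((1/64)*(-53)² - 4203)) + 30839 = (-32517 + ((1/64)*2809 - 4203)) + 30839 = (-32517 + (2809/64 - 4203)) + 30839 = (-32517 - 266183/64) + 30839 = -2347271/64 + 30839 = -373575/64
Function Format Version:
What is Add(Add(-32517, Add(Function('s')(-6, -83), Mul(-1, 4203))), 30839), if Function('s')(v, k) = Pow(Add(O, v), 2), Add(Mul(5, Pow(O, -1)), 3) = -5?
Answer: Rational(-373575, 64) ≈ -5837.1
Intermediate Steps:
O = Rational(-5, 8) (O = Mul(5, Pow(Add(-3, -5), -1)) = Mul(5, Pow(-8, -1)) = Mul(5, Rational(-1, 8)) = Rational(-5, 8) ≈ -0.62500)
Function('s')(v, k) = Pow(Add(Rational(-5, 8), v), 2)
Add(Add(-32517, Add(Function('s')(-6, -83), Mul(-1, 4203))), 30839) = Add(Add(-32517, Add(Mul(Rational(1, 64), Pow(Add(-5, Mul(8, -6)), 2)), Mul(-1, 4203))), 30839) = Add(Add(-32517, Add(Mul(Rational(1, 64), Pow(Add(-5, -48), 2)), -4203)), 30839) = Add(Add(-32517, Add(Mul(Rational(1, 64), Pow(-53, 2)), -4203)), 30839) = Add(Add(-32517, Add(Mul(Rational(1, 64), 2809), -4203)), 30839) = Add(Add(-32517, Add(Rational(2809, 64), -4203)), 30839) = Add(Add(-32517, Rational(-266183, 64)), 30839) = Add(Rational(-2347271, 64), 30839) = Rational(-373575, 64)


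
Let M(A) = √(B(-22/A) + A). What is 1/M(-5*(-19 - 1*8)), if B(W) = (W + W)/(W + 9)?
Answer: √192086123/161011 ≈ 0.086078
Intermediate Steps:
B(W) = 2*W/(9 + W) (B(W) = (2*W)/(9 + W) = 2*W/(9 + W))
M(A) = √(A - 44/(A*(9 - 22/A))) (M(A) = √(2*(-22/A)/(9 - 22/A) + A) = √(-44/(A*(9 - 22/A)) + A) = √(A - 44/(A*(9 - 22/A))))
1/M(-5*(-19 - 1*8)) = 1/(√((-44 + (-5*(-19 - 1*8))*(-22 + 9*(-5*(-19 - 1*8))))/(-22 + 9*(-5*(-19 - 1*8))))) = 1/(√((-44 + (-5*(-19 - 8))*(-22 + 9*(-5*(-19 - 8))))/(-22 + 9*(-5*(-19 - 8))))) = 1/(√((-44 + (-5*(-27))*(-22 + 9*(-5*(-27))))/(-22 + 9*(-5*(-27))))) = 1/(√((-44 + 135*(-22 + 9*135))/(-22 + 9*135))) = 1/(√((-44 + 135*(-22 + 1215))/(-22 + 1215))) = 1/(√((-44 + 135*1193)/1193)) = 1/(√((-44 + 161055)/1193)) = 1/(√((1/1193)*161011)) = 1/(√(161011/1193)) = 1/(√192086123/1193) = √192086123/161011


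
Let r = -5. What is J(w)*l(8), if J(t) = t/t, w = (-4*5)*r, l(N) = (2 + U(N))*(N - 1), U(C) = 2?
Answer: 28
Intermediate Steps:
l(N) = -4 + 4*N (l(N) = (2 + 2)*(N - 1) = 4*(-1 + N) = -4 + 4*N)
w = 100 (w = -4*5*(-5) = -20*(-5) = 100)
J(t) = 1
J(w)*l(8) = 1*(-4 + 4*8) = 1*(-4 + 32) = 1*28 = 28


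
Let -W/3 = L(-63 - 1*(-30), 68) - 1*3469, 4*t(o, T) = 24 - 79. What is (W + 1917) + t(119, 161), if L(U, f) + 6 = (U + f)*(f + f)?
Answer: -7807/4 ≈ -1951.8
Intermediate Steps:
t(o, T) = -55/4 (t(o, T) = (24 - 79)/4 = (¼)*(-55) = -55/4)
L(U, f) = -6 + 2*f*(U + f) (L(U, f) = -6 + (U + f)*(f + f) = -6 + (U + f)*(2*f) = -6 + 2*f*(U + f))
W = -3855 (W = -3*((-6 + 2*68² + 2*(-63 - 1*(-30))*68) - 1*3469) = -3*((-6 + 2*4624 + 2*(-63 + 30)*68) - 3469) = -3*((-6 + 9248 + 2*(-33)*68) - 3469) = -3*((-6 + 9248 - 4488) - 3469) = -3*(4754 - 3469) = -3*1285 = -3855)
(W + 1917) + t(119, 161) = (-3855 + 1917) - 55/4 = -1938 - 55/4 = -7807/4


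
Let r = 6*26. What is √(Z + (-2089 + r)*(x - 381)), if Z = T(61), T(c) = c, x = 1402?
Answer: 2*I*√493383 ≈ 1404.8*I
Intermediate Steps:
r = 156
Z = 61
√(Z + (-2089 + r)*(x - 381)) = √(61 + (-2089 + 156)*(1402 - 381)) = √(61 - 1933*1021) = √(61 - 1973593) = √(-1973532) = 2*I*√493383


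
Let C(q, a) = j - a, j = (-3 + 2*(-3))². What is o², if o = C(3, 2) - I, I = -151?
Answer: 52900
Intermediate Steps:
j = 81 (j = (-3 - 6)² = (-9)² = 81)
C(q, a) = 81 - a
o = 230 (o = (81 - 1*2) - 1*(-151) = (81 - 2) + 151 = 79 + 151 = 230)
o² = 230² = 52900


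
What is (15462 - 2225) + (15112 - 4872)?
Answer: 23477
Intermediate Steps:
(15462 - 2225) + (15112 - 4872) = 13237 + 10240 = 23477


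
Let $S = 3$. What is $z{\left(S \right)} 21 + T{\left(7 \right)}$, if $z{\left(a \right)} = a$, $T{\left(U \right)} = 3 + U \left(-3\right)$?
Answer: $45$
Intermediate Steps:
$T{\left(U \right)} = 3 - 3 U$
$z{\left(S \right)} 21 + T{\left(7 \right)} = 3 \cdot 21 + \left(3 - 21\right) = 63 + \left(3 - 21\right) = 63 - 18 = 45$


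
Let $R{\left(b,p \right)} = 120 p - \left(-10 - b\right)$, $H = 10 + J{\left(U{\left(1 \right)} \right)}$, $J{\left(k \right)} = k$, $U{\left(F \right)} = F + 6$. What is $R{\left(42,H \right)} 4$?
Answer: $8368$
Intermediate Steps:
$U{\left(F \right)} = 6 + F$
$H = 17$ ($H = 10 + \left(6 + 1\right) = 10 + 7 = 17$)
$R{\left(b,p \right)} = 10 + b + 120 p$ ($R{\left(b,p \right)} = 120 p + \left(10 + b\right) = 10 + b + 120 p$)
$R{\left(42,H \right)} 4 = \left(10 + 42 + 120 \cdot 17\right) 4 = \left(10 + 42 + 2040\right) 4 = 2092 \cdot 4 = 8368$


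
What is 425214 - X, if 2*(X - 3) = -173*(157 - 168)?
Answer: 848519/2 ≈ 4.2426e+5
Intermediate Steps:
X = 1909/2 (X = 3 + (-173*(157 - 168))/2 = 3 + (-173*(-11))/2 = 3 + (½)*1903 = 3 + 1903/2 = 1909/2 ≈ 954.50)
425214 - X = 425214 - 1*1909/2 = 425214 - 1909/2 = 848519/2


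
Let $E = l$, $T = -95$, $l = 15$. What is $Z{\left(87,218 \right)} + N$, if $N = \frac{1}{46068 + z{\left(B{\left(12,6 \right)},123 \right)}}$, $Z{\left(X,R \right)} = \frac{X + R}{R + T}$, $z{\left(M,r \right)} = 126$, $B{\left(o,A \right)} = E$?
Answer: $\frac{1565477}{631318} \approx 2.4797$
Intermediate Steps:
$E = 15$
$B{\left(o,A \right)} = 15$
$Z{\left(X,R \right)} = \frac{R + X}{-95 + R}$ ($Z{\left(X,R \right)} = \frac{X + R}{R - 95} = \frac{R + X}{-95 + R}$)
$N = \frac{1}{46194}$ ($N = \frac{1}{46068 + 126} = \frac{1}{46194} \approx 2.1648 \cdot 10^{-5}$)
$Z{\left(87,218 \right)} + N = \frac{218 + 87}{-95 + 218} + \frac{1}{46194} = \frac{1}{123} \cdot 305 + \frac{1}{46194} = \frac{305}{123} + \frac{1}{46194} = \frac{1565477}{631318}$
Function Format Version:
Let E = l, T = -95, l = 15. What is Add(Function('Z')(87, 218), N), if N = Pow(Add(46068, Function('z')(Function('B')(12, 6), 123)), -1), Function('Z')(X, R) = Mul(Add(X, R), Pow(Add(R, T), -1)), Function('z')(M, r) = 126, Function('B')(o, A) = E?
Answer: Rational(1565477, 631318) ≈ 2.4797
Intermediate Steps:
E = 15
Function('B')(o, A) = 15
Function('Z')(X, R) = Mul(Pow(Add(-95, R), -1), Add(R, X)) (Function('Z')(X, R) = Mul(Add(X, R), Pow(Add(R, -95), -1)) = Mul(Add(R, X), Pow(Add(-95, R), -1)) = Mul(Pow(Add(-95, R), -1), Add(R, X)))
N = Rational(1, 46194) (N = Pow(Add(46068, 126), -1) = Pow(46194, -1) = Rational(1, 46194) ≈ 2.1648e-5)
Add(Function('Z')(87, 218), N) = Add(Mul(Pow(Add(-95, 218), -1), Add(218, 87)), Rational(1, 46194)) = Add(Mul(Pow(123, -1), 305), Rational(1, 46194)) = Add(Mul(Rational(1, 123), 305), Rational(1, 46194)) = Add(Rational(305, 123), Rational(1, 46194)) = Rational(1565477, 631318)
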